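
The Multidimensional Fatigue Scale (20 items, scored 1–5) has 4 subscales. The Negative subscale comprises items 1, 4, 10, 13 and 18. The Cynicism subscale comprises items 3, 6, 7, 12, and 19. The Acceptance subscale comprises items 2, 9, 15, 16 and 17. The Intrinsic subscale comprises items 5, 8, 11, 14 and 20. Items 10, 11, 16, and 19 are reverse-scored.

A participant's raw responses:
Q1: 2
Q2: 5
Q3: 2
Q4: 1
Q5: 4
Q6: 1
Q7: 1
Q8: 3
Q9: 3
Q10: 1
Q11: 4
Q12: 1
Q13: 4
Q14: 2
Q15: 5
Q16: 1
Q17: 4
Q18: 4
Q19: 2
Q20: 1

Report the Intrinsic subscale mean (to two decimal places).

Intrinsic items: 5, 8, 11, 14, 20.
Of these, item 11 is reverse-scored; on a 1–5 scale, reversed = 6 − raw.
  item 5: 4
  item 8: 3
  item 11: 6 − 4 = 2
  item 14: 2
  item 20: 1
Sum = 4 + 3 + 2 + 2 + 1 = 12
Mean = 12 / 5 = 2.40

2.40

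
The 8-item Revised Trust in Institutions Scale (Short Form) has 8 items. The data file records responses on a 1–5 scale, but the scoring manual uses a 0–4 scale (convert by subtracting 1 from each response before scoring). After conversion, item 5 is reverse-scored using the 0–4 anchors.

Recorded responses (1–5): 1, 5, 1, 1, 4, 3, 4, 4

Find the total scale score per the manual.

Convert to 0–4: 0, 4, 0, 0, 3, 2, 3, 3
Reverse-coded (reverse-coded value = 4 − response):
  item 5: 4 − 3 = 1
Scored: 0, 4, 0, 0, 1, 2, 3, 3
Total = 13

13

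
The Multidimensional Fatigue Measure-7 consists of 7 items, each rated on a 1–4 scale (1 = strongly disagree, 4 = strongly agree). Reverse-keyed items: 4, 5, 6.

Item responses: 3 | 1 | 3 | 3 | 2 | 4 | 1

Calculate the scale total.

14

Reversing items 4, 5, & 6 with 5 − raw:
Total = 3 + 1 + 3 + (5−3) + (5−2) + (5−4) + 1
      = 3 + 1 + 3 + 2 + 3 + 1 + 1 = 14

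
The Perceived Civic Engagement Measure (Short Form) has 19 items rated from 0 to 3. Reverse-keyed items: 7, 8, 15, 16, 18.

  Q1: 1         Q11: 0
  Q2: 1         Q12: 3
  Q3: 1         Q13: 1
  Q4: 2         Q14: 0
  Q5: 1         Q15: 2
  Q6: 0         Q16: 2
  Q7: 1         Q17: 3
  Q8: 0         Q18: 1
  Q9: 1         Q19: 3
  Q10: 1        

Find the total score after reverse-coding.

27

Reversing items 7, 8, 15, 16 and 18 with 3 − raw:
Total = 1 + 1 + 1 + 2 + 1 + 0 + (3−1) + (3−0) + 1 + 1 + 0 + 3 + 1 + 0 + (3−2) + (3−2) + 3 + (3−1) + 3
      = 1 + 1 + 1 + 2 + 1 + 0 + 2 + 3 + 1 + 1 + 0 + 3 + 1 + 0 + 1 + 1 + 3 + 2 + 3 = 27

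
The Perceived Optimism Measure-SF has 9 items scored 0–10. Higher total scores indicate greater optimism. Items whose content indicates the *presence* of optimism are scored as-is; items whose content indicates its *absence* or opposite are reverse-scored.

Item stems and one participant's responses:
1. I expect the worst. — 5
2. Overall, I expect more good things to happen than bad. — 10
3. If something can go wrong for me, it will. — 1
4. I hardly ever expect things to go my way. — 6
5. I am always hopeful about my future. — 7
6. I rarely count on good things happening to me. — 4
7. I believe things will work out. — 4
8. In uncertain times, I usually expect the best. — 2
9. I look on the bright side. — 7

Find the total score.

Items 1, 3, 4, 6 describe the absence/opposite of optimism → reverse-score.
on a 0–10 scale, reversed = 10 − raw.
  item 1: 10 − 5 = 5
  item 2: 10
  item 3: 10 − 1 = 9
  item 4: 10 − 6 = 4
  item 5: 7
  item 6: 10 − 4 = 6
  item 7: 4
  item 8: 2
  item 9: 7
Total = 5 + 10 + 9 + 4 + 7 + 6 + 4 + 2 + 7 = 54

54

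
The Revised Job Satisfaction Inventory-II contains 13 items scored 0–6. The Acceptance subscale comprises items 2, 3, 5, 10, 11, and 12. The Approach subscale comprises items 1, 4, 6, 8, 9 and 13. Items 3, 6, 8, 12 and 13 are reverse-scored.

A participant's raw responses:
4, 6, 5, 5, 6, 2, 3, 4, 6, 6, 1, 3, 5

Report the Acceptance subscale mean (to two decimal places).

Acceptance items: 2, 3, 5, 10, 11, 12.
Of these, items 3 & 12 are reverse-scored; on a 0–6 scale, reversed = 6 − raw.
  item 2: 6
  item 3: 6 − 5 = 1
  item 5: 6
  item 10: 6
  item 11: 1
  item 12: 6 − 3 = 3
Sum = 6 + 1 + 6 + 6 + 1 + 3 = 23
Mean = 23 / 6 = 3.83

3.83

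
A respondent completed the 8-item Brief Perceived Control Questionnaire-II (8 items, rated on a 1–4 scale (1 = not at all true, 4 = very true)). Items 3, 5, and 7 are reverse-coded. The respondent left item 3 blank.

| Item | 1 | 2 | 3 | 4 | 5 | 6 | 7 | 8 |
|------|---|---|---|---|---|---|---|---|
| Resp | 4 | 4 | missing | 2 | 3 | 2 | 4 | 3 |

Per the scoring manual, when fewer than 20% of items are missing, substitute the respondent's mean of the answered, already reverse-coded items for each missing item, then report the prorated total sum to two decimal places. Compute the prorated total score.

Reverse-coded (reverse-coded value = 5 − response):
  item 5: 5 − 3 = 2
  item 7: 5 − 4 = 1
Completed scored items (7 of 8): 4, 4, 2, 2, 2, 1, 3; sum = 18.
Person mean = 18 / 7 ≈ 2.5714
Prorated total = (18 / 7) × 8 = 20.57 (to 2 dp)

20.57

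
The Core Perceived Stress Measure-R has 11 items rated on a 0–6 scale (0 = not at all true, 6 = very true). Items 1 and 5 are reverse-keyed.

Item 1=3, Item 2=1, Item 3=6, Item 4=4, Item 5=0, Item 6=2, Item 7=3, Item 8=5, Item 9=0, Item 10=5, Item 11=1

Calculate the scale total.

Reverse-keyed items use 6 − raw:
  item 1: 6 − 3 = 3
  item 5: 6 − 0 = 6
Scored items: 3, 1, 6, 4, 6, 2, 3, 5, 0, 5, 1
Total = 3 + 1 + 6 + 4 + 6 + 2 + 3 + 5 + 0 + 5 + 1 = 36

36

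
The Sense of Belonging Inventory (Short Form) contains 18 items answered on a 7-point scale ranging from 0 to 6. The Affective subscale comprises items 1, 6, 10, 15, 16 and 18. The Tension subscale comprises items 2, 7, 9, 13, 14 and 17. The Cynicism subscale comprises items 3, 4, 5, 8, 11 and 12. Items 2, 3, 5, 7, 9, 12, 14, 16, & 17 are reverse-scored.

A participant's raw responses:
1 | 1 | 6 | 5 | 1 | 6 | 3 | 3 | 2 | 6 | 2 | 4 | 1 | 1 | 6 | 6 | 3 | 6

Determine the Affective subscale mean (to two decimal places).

Affective items: 1, 6, 10, 15, 16, 18.
Of these, item 16 is reverse-scored; on a 0–6 scale, reversed = 6 − raw.
  item 1: 1
  item 6: 6
  item 10: 6
  item 15: 6
  item 16: 6 − 6 = 0
  item 18: 6
Sum = 1 + 6 + 6 + 6 + 0 + 6 = 25
Mean = 25 / 6 = 4.17

4.17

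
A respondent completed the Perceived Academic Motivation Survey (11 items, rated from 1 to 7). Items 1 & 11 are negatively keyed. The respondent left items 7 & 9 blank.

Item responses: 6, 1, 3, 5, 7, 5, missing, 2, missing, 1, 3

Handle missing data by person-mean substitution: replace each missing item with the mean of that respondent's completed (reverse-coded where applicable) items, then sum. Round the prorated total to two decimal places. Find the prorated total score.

37.89

Reverse-coded (reverse-coded value = 8 − response):
  item 1: 8 − 6 = 2
  item 11: 8 − 3 = 5
Completed scored items (9 of 11): 2, 1, 3, 5, 7, 5, 2, 1, 5; sum = 31.
Person mean = 31 / 9 ≈ 3.4444
Prorated total = (31 / 9) × 11 = 37.89 (to 2 dp)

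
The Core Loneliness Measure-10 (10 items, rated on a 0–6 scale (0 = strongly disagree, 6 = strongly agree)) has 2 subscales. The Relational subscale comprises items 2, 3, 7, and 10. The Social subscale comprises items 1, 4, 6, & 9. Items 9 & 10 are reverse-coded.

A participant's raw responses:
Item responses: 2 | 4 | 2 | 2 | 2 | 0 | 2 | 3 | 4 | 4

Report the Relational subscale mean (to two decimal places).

Relational items: 2, 3, 7, 10.
Of these, item 10 is reverse-coded; reversed = (0+6) − raw = 6 − raw.
  item 2: 4
  item 3: 2
  item 7: 2
  item 10: 6 − 4 = 2
Sum = 4 + 2 + 2 + 2 = 10
Mean = 10 / 4 = 2.50

2.50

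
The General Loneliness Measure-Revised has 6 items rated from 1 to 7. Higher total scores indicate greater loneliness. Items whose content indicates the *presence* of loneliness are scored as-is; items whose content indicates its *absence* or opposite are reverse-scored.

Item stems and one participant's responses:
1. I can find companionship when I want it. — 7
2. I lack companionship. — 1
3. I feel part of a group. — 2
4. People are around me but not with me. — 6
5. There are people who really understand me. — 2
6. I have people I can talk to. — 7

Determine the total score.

Items 1, 3, 5, 6 describe the absence/opposite of loneliness → reverse-score.
reversed = (1+7) − raw = 8 − raw.
  item 1: 8 − 7 = 1
  item 2: 1
  item 3: 8 − 2 = 6
  item 4: 6
  item 5: 8 − 2 = 6
  item 6: 8 − 7 = 1
Total = 1 + 1 + 6 + 6 + 6 + 1 = 21

21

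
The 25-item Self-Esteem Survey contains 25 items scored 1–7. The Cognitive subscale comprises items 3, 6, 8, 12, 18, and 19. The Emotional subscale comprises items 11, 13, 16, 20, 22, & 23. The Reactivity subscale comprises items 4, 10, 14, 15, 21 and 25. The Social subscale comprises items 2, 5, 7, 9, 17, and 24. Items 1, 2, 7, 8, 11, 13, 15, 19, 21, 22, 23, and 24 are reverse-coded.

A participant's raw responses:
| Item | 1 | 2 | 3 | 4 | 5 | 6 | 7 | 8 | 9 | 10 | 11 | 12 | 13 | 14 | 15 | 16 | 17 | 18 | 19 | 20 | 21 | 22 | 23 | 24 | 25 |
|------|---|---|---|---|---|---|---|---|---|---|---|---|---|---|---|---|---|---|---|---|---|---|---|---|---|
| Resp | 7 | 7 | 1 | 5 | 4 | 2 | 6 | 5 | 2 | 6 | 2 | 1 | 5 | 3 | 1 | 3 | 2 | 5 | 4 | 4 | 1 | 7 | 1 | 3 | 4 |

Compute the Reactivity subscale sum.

32

Reactivity items: 4, 10, 14, 15, 21, 25.
Of these, items 15 and 21 are reverse-coded; on a 1–7 scale, reversed = 8 − raw.
  item 4: 5
  item 10: 6
  item 14: 3
  item 15: 8 − 1 = 7
  item 21: 8 − 1 = 7
  item 25: 4
Sum = 5 + 6 + 3 + 7 + 7 + 4 = 32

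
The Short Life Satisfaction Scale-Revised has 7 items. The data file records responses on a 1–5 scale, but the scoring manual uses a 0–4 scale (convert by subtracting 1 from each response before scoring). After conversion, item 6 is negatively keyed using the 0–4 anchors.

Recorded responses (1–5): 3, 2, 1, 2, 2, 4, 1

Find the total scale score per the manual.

Convert to 0–4: 2, 1, 0, 1, 1, 3, 0
Reverse-coded (reverse-coded value = 4 − response):
  item 6: 4 − 3 = 1
Scored: 2, 1, 0, 1, 1, 1, 0
Total = 6

6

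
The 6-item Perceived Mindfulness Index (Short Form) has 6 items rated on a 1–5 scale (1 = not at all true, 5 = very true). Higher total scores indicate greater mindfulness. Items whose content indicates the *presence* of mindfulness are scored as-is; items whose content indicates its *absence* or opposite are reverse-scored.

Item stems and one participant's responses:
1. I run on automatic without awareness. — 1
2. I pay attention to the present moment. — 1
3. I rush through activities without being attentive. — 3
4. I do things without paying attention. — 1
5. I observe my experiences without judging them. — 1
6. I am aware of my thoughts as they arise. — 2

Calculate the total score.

17

Items 1, 3, 4 describe the absence/opposite of mindfulness → reverse-score.
reverse-coded value = 6 − response.
  item 1: 6 − 1 = 5
  item 2: 1
  item 3: 6 − 3 = 3
  item 4: 6 − 1 = 5
  item 5: 1
  item 6: 2
Total = 5 + 1 + 3 + 5 + 1 + 2 = 17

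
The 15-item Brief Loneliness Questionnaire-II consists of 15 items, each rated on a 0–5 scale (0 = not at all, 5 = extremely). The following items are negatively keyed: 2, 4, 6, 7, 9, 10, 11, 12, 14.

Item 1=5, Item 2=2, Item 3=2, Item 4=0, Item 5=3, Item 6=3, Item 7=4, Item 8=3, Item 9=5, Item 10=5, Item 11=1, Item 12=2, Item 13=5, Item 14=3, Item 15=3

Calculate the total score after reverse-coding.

Raw sum = 46. Negatively keyed items: 2, 4, 6, 7, 9, 10, 11, 12, 14; their raw sum = 25.
Each reversal replaces raw with 5 − raw, changing the total by 5 − 2·raw per item.
Total = 46 + 9·5 − 2·25 = 46 + 45 − 50 = 41

41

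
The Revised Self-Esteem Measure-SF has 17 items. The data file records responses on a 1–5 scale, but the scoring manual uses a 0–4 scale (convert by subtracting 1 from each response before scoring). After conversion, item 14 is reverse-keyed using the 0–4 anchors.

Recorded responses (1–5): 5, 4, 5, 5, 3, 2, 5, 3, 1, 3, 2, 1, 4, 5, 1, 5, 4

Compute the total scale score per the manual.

Convert to 0–4: 4, 3, 4, 4, 2, 1, 4, 2, 0, 2, 1, 0, 3, 4, 0, 4, 3
Reverse-coded (on a 0–4 scale, reversed = 4 − raw):
  item 14: 4 − 4 = 0
Scored: 4, 3, 4, 4, 2, 1, 4, 2, 0, 2, 1, 0, 3, 0, 0, 4, 3
Total = 37

37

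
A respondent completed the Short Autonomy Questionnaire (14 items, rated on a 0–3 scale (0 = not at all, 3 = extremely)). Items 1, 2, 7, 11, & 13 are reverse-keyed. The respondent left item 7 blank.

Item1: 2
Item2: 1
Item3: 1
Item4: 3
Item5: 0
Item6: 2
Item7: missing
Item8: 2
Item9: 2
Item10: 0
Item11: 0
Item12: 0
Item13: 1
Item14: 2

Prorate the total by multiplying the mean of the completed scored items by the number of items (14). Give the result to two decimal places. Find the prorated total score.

Reverse-coded (reverse-coded value = 3 − response):
  item 1: 3 − 2 = 1
  item 2: 3 − 1 = 2
  item 11: 3 − 0 = 3
  item 13: 3 − 1 = 2
Completed scored items (13 of 14): 1, 2, 1, 3, 0, 2, 2, 2, 0, 3, 0, 2, 2; sum = 20.
Person mean = 20 / 13 ≈ 1.5385
Prorated total = (20 / 13) × 14 = 21.54 (to 2 dp)

21.54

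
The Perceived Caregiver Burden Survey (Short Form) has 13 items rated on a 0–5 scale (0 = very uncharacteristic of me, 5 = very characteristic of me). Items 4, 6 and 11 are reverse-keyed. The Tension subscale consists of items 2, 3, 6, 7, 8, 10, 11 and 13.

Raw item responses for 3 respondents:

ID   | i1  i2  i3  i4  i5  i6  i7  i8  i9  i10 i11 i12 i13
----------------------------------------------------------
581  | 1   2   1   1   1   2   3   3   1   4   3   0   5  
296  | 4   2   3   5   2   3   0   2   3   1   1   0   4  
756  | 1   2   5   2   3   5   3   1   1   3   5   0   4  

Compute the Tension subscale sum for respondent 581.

Respondent 581 raw: 1, 2, 1, 1, 1, 2, 3, 3, 1, 4, 3, 0, 5.
Tension items: 2, 3, 6, 7, 8, 10, 11, 13.
Reverse-coded (reverse-coded value = 5 − response):
  item 2: 2
  item 3: 1
  item 6: 5 − 2 = 3
  item 7: 3
  item 8: 3
  item 10: 4
  item 11: 5 − 3 = 2
  item 13: 5
Sum = 2 + 1 + 3 + 3 + 3 + 4 + 2 + 5 = 23

23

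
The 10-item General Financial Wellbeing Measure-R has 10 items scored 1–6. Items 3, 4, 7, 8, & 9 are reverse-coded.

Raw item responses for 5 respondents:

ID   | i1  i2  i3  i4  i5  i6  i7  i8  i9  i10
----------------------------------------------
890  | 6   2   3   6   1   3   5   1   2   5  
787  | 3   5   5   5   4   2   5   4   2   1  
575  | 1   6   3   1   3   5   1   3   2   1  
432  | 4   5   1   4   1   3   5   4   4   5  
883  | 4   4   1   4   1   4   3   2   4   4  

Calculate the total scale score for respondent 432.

35

Respondent 432 raw: 4, 5, 1, 4, 1, 3, 5, 4, 4, 5.
Reverse-coded (reverse-coded value = 7 − response):
  item 1: 4
  item 2: 5
  item 3: 7 − 1 = 6
  item 4: 7 − 4 = 3
  item 5: 1
  item 6: 3
  item 7: 7 − 5 = 2
  item 8: 7 − 4 = 3
  item 9: 7 − 4 = 3
  item 10: 5
Sum = 4 + 5 + 6 + 3 + 1 + 3 + 2 + 3 + 3 + 5 = 35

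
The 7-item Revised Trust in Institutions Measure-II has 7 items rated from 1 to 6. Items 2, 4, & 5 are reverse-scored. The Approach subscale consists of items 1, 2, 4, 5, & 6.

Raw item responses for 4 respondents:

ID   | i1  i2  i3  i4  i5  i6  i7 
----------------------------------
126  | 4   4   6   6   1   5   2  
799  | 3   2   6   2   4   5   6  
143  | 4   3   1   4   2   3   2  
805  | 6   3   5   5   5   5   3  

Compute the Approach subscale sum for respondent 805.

Respondent 805 raw: 6, 3, 5, 5, 5, 5, 3.
Approach items: 1, 2, 4, 5, 6.
Reverse-coded (reverse-coded value = 7 − response):
  item 1: 6
  item 2: 7 − 3 = 4
  item 4: 7 − 5 = 2
  item 5: 7 − 5 = 2
  item 6: 5
Sum = 6 + 4 + 2 + 2 + 5 = 19

19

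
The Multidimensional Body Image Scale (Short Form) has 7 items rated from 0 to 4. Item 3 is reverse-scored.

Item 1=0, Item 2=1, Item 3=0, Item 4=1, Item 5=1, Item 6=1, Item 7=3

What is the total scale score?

Reverse-coded items (reverse-coded value = 4 − response):
  item 3: 4 − 0 = 4
Scored items: 0, 1, 4, 1, 1, 1, 3
Total = 0 + 1 + 4 + 1 + 1 + 1 + 3 = 11

11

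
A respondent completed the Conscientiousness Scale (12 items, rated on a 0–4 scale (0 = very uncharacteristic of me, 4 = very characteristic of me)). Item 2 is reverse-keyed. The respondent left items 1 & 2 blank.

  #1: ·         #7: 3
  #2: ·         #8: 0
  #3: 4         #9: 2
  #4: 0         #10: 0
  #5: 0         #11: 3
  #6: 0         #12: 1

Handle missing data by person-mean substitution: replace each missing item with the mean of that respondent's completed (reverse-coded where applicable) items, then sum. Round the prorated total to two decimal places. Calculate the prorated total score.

15.60

Reverse-coded (on a 0–4 scale, reversed = 4 − raw):
Completed scored items (10 of 12): 4, 0, 0, 0, 3, 0, 2, 0, 3, 1; sum = 13.
Person mean = 13 / 10 ≈ 1.3000
Prorated total = (13 / 10) × 12 = 15.60 (to 2 dp)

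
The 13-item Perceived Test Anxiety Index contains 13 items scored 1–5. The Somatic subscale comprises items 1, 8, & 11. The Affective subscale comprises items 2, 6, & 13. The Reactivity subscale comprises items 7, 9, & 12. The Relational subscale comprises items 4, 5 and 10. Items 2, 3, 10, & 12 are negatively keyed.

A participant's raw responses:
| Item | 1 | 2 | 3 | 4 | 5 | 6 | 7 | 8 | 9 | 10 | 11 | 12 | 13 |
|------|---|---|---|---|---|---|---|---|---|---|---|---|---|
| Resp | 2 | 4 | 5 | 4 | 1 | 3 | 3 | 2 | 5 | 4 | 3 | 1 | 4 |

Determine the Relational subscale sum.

Relational items: 4, 5, 10.
Of these, item 10 is negatively keyed; reverse-coded value = 6 − response.
  item 4: 4
  item 5: 1
  item 10: 6 − 4 = 2
Sum = 4 + 1 + 2 = 7

7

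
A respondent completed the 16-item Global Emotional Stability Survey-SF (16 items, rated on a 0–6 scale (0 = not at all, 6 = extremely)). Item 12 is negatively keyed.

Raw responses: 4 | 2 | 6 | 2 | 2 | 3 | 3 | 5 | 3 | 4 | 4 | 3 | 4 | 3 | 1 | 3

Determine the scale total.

Raw sum = 52. Negatively keyed items: 12; their raw sum = 3.
Each reversal replaces raw with 6 − raw, changing the total by 6 − 2·raw per item.
Total = 52 + 1·6 − 2·3 = 52 + 6 − 6 = 52

52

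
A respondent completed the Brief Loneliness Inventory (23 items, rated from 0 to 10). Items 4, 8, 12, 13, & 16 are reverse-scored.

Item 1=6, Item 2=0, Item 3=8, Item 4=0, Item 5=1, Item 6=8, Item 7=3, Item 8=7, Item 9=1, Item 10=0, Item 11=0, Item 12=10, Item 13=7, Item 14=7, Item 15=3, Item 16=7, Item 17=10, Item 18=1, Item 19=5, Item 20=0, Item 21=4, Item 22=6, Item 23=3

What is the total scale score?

85

Apply reverse scoring (reversed = (0+10) − raw = 10 − raw):
  item 4: 10 − 0 = 10
  item 8: 10 − 7 = 3
  item 12: 10 − 10 = 0
  item 13: 10 − 7 = 3
  item 16: 10 − 7 = 3
Scored items: 6, 0, 8, 10, 1, 8, 3, 3, 1, 0, 0, 0, 3, 7, 3, 3, 10, 1, 5, 0, 4, 6, 3
Total = 6 + 0 + 8 + 10 + 1 + 8 + 3 + 3 + 1 + 0 + 0 + 0 + 3 + 7 + 3 + 3 + 10 + 1 + 5 + 0 + 4 + 6 + 3 = 85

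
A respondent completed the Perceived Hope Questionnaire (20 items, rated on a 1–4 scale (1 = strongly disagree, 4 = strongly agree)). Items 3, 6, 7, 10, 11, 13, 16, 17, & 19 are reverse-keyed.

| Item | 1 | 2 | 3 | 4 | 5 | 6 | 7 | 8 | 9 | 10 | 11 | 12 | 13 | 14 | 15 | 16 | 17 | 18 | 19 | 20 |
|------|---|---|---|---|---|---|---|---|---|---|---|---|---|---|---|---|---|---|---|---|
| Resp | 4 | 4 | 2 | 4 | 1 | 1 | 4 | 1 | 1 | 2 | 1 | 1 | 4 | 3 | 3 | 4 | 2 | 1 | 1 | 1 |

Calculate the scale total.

Reversing items 3, 6, 7, 10, 11, 13, 16, 17 and 19 with 5 − raw:
Total = 4 + 4 + (5−2) + 4 + 1 + (5−1) + (5−4) + 1 + 1 + (5−2) + (5−1) + 1 + (5−4) + 3 + 3 + (5−4) + (5−2) + 1 + (5−1) + 1
      = 4 + 4 + 3 + 4 + 1 + 4 + 1 + 1 + 1 + 3 + 4 + 1 + 1 + 3 + 3 + 1 + 3 + 1 + 4 + 1 = 48

48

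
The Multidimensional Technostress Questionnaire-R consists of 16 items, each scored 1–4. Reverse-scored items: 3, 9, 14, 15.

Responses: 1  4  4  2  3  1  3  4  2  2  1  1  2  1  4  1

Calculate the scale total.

34

Apply reverse scoring (reversed = (1+4) − raw = 5 − raw):
  item 3: 5 − 4 = 1
  item 9: 5 − 2 = 3
  item 14: 5 − 1 = 4
  item 15: 5 − 4 = 1
Scored items: 1, 4, 1, 2, 3, 1, 3, 4, 3, 2, 1, 1, 2, 4, 1, 1
Total = 1 + 4 + 1 + 2 + 3 + 1 + 3 + 4 + 3 + 2 + 1 + 1 + 2 + 4 + 1 + 1 = 34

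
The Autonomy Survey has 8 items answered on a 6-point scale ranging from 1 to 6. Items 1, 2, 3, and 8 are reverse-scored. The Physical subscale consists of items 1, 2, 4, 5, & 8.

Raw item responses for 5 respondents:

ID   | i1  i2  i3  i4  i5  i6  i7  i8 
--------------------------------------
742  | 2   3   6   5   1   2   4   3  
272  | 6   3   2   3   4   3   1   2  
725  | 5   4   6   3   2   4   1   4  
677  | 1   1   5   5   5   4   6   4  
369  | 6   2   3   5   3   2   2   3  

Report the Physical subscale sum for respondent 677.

Respondent 677 raw: 1, 1, 5, 5, 5, 4, 6, 4.
Physical items: 1, 2, 4, 5, 8.
Reverse-coded (reverse-coded value = 7 − response):
  item 1: 7 − 1 = 6
  item 2: 7 − 1 = 6
  item 4: 5
  item 5: 5
  item 8: 7 − 4 = 3
Sum = 6 + 6 + 5 + 5 + 3 = 25

25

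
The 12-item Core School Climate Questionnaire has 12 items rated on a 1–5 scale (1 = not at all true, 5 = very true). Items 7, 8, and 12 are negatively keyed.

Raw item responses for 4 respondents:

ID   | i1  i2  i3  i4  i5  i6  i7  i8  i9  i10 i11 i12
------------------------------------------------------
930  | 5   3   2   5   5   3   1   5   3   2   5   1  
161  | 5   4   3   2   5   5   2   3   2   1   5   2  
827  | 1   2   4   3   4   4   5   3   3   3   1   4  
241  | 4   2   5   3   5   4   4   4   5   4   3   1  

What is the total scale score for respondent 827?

Respondent 827 raw: 1, 2, 4, 3, 4, 4, 5, 3, 3, 3, 1, 4.
Reverse-coded (reverse-coded value = 6 − response):
  item 1: 1
  item 2: 2
  item 3: 4
  item 4: 3
  item 5: 4
  item 6: 4
  item 7: 6 − 5 = 1
  item 8: 6 − 3 = 3
  item 9: 3
  item 10: 3
  item 11: 1
  item 12: 6 − 4 = 2
Sum = 1 + 2 + 4 + 3 + 4 + 4 + 1 + 3 + 3 + 3 + 1 + 2 = 31

31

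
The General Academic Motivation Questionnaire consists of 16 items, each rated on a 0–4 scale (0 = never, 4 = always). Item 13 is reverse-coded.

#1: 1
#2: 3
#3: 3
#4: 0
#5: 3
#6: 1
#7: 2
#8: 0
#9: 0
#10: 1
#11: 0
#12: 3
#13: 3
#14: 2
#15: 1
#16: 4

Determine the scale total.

Apply reverse scoring (on a 0–4 scale, reversed = 4 − raw):
  item 13: 4 − 3 = 1
Scored responses: 1, 3, 3, 0, 3, 1, 2, 0, 0, 1, 0, 3, 1, 2, 1, 4
Total = 1 + 3 + 3 + 0 + 3 + 1 + 2 + 0 + 0 + 1 + 0 + 3 + 1 + 2 + 1 + 4 = 25

25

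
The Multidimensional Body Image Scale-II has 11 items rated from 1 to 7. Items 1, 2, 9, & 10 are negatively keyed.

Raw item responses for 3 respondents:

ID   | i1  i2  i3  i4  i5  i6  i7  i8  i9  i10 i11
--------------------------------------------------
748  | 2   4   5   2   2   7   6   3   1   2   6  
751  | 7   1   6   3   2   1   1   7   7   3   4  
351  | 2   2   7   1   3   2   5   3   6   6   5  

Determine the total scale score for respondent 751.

38

Respondent 751 raw: 7, 1, 6, 3, 2, 1, 1, 7, 7, 3, 4.
Reverse-coded (reversed = (1+7) − raw = 8 − raw):
  item 1: 8 − 7 = 1
  item 2: 8 − 1 = 7
  item 3: 6
  item 4: 3
  item 5: 2
  item 6: 1
  item 7: 1
  item 8: 7
  item 9: 8 − 7 = 1
  item 10: 8 − 3 = 5
  item 11: 4
Sum = 1 + 7 + 6 + 3 + 2 + 1 + 1 + 7 + 1 + 5 + 4 = 38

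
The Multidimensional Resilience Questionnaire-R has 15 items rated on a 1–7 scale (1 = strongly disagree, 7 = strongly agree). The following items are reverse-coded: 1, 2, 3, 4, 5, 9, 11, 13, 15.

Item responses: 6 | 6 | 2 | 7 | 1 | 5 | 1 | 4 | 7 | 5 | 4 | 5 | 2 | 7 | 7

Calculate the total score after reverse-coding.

57

Raw sum = 69. Reverse-coded items: 1, 2, 3, 4, 5, 9, 11, 13, 15; their raw sum = 42.
Each reversal replaces raw with 8 − raw, changing the total by 8 − 2·raw per item.
Total = 69 + 9·8 − 2·42 = 69 + 72 − 84 = 57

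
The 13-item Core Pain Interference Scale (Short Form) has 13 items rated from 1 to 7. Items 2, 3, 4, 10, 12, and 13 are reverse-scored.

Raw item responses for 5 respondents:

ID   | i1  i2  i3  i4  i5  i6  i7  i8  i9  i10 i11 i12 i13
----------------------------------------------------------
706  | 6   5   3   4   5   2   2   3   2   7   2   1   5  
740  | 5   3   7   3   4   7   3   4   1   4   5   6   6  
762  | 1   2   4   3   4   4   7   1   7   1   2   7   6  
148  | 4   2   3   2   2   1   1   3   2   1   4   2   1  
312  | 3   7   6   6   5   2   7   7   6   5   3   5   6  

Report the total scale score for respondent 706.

45

Respondent 706 raw: 6, 5, 3, 4, 5, 2, 2, 3, 2, 7, 2, 1, 5.
Reverse-coded (on a 1–7 scale, reversed = 8 − raw):
  item 1: 6
  item 2: 8 − 5 = 3
  item 3: 8 − 3 = 5
  item 4: 8 − 4 = 4
  item 5: 5
  item 6: 2
  item 7: 2
  item 8: 3
  item 9: 2
  item 10: 8 − 7 = 1
  item 11: 2
  item 12: 8 − 1 = 7
  item 13: 8 − 5 = 3
Sum = 6 + 3 + 5 + 4 + 5 + 2 + 2 + 3 + 2 + 1 + 2 + 7 + 3 = 45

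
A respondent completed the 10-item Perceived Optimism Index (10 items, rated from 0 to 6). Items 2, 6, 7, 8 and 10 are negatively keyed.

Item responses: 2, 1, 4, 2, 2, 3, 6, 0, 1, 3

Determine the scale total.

Apply reverse scoring (reverse-coded value = 6 − response):
  item 2: 6 − 1 = 5
  item 6: 6 − 3 = 3
  item 7: 6 − 6 = 0
  item 8: 6 − 0 = 6
  item 10: 6 − 3 = 3
After reverse-coding: 2, 5, 4, 2, 2, 3, 0, 6, 1, 3
Total = 2 + 5 + 4 + 2 + 2 + 3 + 0 + 6 + 1 + 3 = 28

28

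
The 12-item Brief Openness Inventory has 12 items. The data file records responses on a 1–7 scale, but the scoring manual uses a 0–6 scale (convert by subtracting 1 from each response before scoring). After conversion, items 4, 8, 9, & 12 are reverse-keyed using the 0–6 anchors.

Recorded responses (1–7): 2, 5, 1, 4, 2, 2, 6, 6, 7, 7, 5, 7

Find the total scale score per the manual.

Convert to 0–6: 1, 4, 0, 3, 1, 1, 5, 5, 6, 6, 4, 6
Reverse-coded (reverse-coded value = 6 − response):
  item 4: 6 − 3 = 3
  item 8: 6 − 5 = 1
  item 9: 6 − 6 = 0
  item 12: 6 − 6 = 0
Scored: 1, 4, 0, 3, 1, 1, 5, 1, 0, 6, 4, 0
Total = 26

26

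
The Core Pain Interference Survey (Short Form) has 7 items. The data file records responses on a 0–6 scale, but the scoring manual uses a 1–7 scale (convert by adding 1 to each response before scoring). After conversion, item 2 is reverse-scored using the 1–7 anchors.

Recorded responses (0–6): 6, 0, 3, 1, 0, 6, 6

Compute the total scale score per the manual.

35

Convert to 1–7: 7, 1, 4, 2, 1, 7, 7
Reverse-coded (reversed = (1+7) − raw = 8 − raw):
  item 2: 8 − 1 = 7
Scored: 7, 7, 4, 2, 1, 7, 7
Total = 35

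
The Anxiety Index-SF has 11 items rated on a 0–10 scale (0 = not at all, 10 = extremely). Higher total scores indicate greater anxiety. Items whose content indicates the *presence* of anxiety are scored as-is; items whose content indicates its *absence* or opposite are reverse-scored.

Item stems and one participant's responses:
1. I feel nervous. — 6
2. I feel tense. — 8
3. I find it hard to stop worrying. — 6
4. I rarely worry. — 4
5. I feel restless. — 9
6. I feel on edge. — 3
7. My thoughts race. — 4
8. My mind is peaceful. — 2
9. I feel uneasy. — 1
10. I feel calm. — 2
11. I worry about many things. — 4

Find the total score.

63

Items 4, 8, 10 describe the absence/opposite of anxiety → reverse-score.
reverse-coded value = 10 − response.
  item 1: 6
  item 2: 8
  item 3: 6
  item 4: 10 − 4 = 6
  item 5: 9
  item 6: 3
  item 7: 4
  item 8: 10 − 2 = 8
  item 9: 1
  item 10: 10 − 2 = 8
  item 11: 4
Total = 6 + 8 + 6 + 6 + 9 + 3 + 4 + 8 + 1 + 8 + 4 = 63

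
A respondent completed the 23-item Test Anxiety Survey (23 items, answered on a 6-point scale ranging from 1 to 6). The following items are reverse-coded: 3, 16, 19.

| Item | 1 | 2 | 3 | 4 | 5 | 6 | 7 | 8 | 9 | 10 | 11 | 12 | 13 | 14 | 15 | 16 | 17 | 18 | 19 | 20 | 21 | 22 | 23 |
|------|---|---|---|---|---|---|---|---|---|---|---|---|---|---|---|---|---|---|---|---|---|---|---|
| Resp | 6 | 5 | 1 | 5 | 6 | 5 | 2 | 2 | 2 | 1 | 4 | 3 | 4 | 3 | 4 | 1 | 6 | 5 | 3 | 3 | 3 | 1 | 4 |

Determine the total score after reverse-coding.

90

Raw sum = 79. Reverse-coded items: 3, 16, 19; their raw sum = 5.
Each reversal replaces raw with 7 − raw, changing the total by 7 − 2·raw per item.
Total = 79 + 3·7 − 2·5 = 79 + 21 − 10 = 90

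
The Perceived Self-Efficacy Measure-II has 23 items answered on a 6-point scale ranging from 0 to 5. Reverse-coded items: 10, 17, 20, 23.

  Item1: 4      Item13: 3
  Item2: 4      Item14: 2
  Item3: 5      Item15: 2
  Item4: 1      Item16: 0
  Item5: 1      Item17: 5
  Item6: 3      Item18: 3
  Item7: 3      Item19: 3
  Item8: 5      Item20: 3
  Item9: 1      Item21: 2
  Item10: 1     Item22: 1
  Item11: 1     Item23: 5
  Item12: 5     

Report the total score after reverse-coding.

55

Raw sum = 63. Reverse-coded items: 10, 17, 20, 23; their raw sum = 14.
Each reversal replaces raw with 5 − raw, changing the total by 5 − 2·raw per item.
Total = 63 + 4·5 − 2·14 = 63 + 20 − 28 = 55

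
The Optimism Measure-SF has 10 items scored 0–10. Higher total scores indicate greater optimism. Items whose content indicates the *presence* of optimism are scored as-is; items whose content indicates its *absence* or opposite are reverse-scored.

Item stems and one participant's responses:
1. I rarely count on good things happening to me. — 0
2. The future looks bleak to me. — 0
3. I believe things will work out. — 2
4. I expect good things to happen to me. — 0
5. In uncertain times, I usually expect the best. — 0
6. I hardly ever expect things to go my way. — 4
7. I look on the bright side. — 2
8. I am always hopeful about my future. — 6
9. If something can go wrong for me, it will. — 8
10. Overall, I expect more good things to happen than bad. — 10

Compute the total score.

Items 1, 2, 6, 9 describe the absence/opposite of optimism → reverse-score.
reverse-coded value = 10 − response.
  item 1: 10 − 0 = 10
  item 2: 10 − 0 = 10
  item 3: 2
  item 4: 0
  item 5: 0
  item 6: 10 − 4 = 6
  item 7: 2
  item 8: 6
  item 9: 10 − 8 = 2
  item 10: 10
Total = 10 + 10 + 2 + 0 + 0 + 6 + 2 + 6 + 2 + 10 = 48

48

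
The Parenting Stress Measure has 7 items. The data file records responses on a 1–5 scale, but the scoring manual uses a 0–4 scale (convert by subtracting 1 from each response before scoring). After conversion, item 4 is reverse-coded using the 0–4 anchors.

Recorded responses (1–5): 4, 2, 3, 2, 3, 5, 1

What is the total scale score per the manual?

Convert to 0–4: 3, 1, 2, 1, 2, 4, 0
Reverse-coded (on a 0–4 scale, reversed = 4 − raw):
  item 4: 4 − 1 = 3
Scored: 3, 1, 2, 3, 2, 4, 0
Total = 15

15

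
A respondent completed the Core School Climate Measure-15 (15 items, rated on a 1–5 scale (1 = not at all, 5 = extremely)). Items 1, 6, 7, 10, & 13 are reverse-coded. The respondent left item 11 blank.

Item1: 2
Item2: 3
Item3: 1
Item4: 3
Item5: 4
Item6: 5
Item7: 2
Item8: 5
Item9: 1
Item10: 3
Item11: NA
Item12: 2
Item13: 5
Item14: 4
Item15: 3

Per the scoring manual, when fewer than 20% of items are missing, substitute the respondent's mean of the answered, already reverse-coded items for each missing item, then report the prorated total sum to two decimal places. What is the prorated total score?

Reverse-coded (reverse-coded value = 6 − response):
  item 1: 6 − 2 = 4
  item 6: 6 − 5 = 1
  item 7: 6 − 2 = 4
  item 10: 6 − 3 = 3
  item 13: 6 − 5 = 1
Completed scored items (14 of 15): 4, 3, 1, 3, 4, 1, 4, 5, 1, 3, 2, 1, 4, 3; sum = 39.
Person mean = 39 / 14 ≈ 2.7857
Prorated total = (39 / 14) × 15 = 41.79 (to 2 dp)

41.79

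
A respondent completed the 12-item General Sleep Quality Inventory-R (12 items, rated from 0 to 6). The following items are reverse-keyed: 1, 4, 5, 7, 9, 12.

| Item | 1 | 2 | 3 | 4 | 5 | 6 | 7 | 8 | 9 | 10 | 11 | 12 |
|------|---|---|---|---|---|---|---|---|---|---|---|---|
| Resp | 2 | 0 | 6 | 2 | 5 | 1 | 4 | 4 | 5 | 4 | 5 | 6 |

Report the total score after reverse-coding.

Raw sum = 44. Reverse-keyed items: 1, 4, 5, 7, 9, 12; their raw sum = 24.
Each reversal replaces raw with 6 − raw, changing the total by 6 − 2·raw per item.
Total = 44 + 6·6 − 2·24 = 44 + 36 − 48 = 32

32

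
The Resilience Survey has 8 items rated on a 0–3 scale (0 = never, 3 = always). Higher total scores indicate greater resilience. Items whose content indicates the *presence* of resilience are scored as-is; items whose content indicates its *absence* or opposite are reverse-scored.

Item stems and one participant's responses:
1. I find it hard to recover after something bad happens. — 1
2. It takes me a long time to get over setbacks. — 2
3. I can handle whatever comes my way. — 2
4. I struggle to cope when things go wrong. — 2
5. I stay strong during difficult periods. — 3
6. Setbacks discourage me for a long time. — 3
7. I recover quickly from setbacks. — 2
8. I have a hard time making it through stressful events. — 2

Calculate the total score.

Items 1, 2, 4, 6, 8 describe the absence/opposite of resilience → reverse-score.
on a 0–3 scale, reversed = 3 − raw.
  item 1: 3 − 1 = 2
  item 2: 3 − 2 = 1
  item 3: 2
  item 4: 3 − 2 = 1
  item 5: 3
  item 6: 3 − 3 = 0
  item 7: 2
  item 8: 3 − 2 = 1
Total = 2 + 1 + 2 + 1 + 3 + 0 + 2 + 1 = 12

12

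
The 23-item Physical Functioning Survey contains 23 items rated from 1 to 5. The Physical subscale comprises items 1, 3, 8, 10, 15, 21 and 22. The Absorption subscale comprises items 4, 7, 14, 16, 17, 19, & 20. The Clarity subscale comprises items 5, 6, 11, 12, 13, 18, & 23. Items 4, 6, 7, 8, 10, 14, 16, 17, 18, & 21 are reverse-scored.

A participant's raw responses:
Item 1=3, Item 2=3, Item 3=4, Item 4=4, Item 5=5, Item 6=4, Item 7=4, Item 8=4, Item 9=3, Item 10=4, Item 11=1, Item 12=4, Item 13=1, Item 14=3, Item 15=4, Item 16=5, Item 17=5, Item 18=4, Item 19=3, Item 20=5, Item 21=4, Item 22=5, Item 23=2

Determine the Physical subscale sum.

22

Physical items: 1, 3, 8, 10, 15, 21, 22.
Of these, items 8, 10, & 21 are reverse-scored; on a 1–5 scale, reversed = 6 − raw.
  item 1: 3
  item 3: 4
  item 8: 6 − 4 = 2
  item 10: 6 − 4 = 2
  item 15: 4
  item 21: 6 − 4 = 2
  item 22: 5
Sum = 3 + 4 + 2 + 2 + 4 + 2 + 5 = 22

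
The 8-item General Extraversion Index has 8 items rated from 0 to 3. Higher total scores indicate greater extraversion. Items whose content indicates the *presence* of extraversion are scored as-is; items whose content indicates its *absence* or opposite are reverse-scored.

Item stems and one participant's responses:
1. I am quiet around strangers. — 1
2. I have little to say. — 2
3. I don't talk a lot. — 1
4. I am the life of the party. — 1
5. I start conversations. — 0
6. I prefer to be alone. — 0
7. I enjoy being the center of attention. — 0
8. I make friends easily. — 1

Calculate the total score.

10

Items 1, 2, 3, 6 describe the absence/opposite of extraversion → reverse-score.
reversed = (0+3) − raw = 3 − raw.
  item 1: 3 − 1 = 2
  item 2: 3 − 2 = 1
  item 3: 3 − 1 = 2
  item 4: 1
  item 5: 0
  item 6: 3 − 0 = 3
  item 7: 0
  item 8: 1
Total = 2 + 1 + 2 + 1 + 0 + 3 + 0 + 1 = 10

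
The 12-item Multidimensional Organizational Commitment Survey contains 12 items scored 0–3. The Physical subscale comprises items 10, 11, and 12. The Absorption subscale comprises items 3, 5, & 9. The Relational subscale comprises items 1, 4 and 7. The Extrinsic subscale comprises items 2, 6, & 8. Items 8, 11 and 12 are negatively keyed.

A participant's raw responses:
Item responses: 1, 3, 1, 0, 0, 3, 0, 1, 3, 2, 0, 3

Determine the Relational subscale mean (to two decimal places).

0.33

Relational items: 1, 4, 7.
  item 1: 1
  item 4: 0
  item 7: 0
Sum = 1 + 0 + 0 = 1
Mean = 1 / 3 = 0.33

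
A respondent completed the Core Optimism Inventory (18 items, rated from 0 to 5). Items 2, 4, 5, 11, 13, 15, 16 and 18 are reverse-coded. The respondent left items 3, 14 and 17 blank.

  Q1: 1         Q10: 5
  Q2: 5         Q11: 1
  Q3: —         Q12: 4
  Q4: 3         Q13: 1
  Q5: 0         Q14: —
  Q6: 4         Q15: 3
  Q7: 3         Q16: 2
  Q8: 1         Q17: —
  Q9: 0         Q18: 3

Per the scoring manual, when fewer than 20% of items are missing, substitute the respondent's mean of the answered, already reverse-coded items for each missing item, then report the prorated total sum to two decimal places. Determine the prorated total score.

48.00

Reverse-coded (reversed = (0+5) − raw = 5 − raw):
  item 2: 5 − 5 = 0
  item 4: 5 − 3 = 2
  item 5: 5 − 0 = 5
  item 11: 5 − 1 = 4
  item 13: 5 − 1 = 4
  item 15: 5 − 3 = 2
  item 16: 5 − 2 = 3
  item 18: 5 − 3 = 2
Completed scored items (15 of 18): 1, 0, 2, 5, 4, 3, 1, 0, 5, 4, 4, 4, 2, 3, 2; sum = 40.
Person mean = 40 / 15 ≈ 2.6667
Prorated total = (40 / 15) × 18 = 48.00 (to 2 dp)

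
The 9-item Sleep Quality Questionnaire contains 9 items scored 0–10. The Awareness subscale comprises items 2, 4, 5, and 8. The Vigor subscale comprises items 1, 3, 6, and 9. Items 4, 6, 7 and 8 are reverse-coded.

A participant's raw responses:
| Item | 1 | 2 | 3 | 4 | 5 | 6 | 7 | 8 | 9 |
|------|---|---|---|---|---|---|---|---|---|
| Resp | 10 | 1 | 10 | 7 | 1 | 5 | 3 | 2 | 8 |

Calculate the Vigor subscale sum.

Vigor items: 1, 3, 6, 9.
Of these, item 6 is reverse-coded; reverse-coded value = 10 − response.
  item 1: 10
  item 3: 10
  item 6: 10 − 5 = 5
  item 9: 8
Sum = 10 + 10 + 5 + 8 = 33

33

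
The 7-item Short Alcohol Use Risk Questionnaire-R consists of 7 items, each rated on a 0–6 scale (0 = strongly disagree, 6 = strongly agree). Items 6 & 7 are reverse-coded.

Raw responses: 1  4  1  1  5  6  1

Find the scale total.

Reversing items 6 and 7 with 6 − raw:
Total = 1 + 4 + 1 + 1 + 5 + (6−6) + (6−1)
      = 1 + 4 + 1 + 1 + 5 + 0 + 5 = 17

17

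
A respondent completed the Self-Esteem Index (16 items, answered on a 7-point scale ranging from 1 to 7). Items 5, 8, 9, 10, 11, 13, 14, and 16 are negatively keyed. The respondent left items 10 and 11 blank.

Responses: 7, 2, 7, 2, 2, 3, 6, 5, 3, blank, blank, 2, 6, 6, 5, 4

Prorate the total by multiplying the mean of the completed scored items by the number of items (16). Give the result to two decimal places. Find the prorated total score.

Reverse-coded (on a 1–7 scale, reversed = 8 − raw):
  item 5: 8 − 2 = 6
  item 8: 8 − 5 = 3
  item 9: 8 − 3 = 5
  item 13: 8 − 6 = 2
  item 14: 8 − 6 = 2
  item 16: 8 − 4 = 4
Completed scored items (14 of 16): 7, 2, 7, 2, 6, 3, 6, 3, 5, 2, 2, 2, 5, 4; sum = 56.
Person mean = 56 / 14 ≈ 4.0000
Prorated total = (56 / 14) × 16 = 64.00 (to 2 dp)

64.00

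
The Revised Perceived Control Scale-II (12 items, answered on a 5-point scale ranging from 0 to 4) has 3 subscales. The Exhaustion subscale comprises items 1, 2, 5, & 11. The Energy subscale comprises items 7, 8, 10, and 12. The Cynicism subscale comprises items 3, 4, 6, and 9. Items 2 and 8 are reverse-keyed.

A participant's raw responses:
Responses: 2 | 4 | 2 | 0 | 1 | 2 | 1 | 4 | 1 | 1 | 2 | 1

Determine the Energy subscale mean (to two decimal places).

0.75

Energy items: 7, 8, 10, 12.
Of these, item 8 is reverse-keyed; reversed = (0+4) − raw = 4 − raw.
  item 7: 1
  item 8: 4 − 4 = 0
  item 10: 1
  item 12: 1
Sum = 1 + 0 + 1 + 1 = 3
Mean = 3 / 4 = 0.75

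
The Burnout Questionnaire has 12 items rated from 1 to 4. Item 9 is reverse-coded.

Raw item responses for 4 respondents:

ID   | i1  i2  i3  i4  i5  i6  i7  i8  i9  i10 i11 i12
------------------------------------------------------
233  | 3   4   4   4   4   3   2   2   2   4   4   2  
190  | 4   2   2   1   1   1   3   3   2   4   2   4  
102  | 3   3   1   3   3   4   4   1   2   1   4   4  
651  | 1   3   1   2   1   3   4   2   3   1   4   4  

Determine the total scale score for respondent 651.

Respondent 651 raw: 1, 3, 1, 2, 1, 3, 4, 2, 3, 1, 4, 4.
Reverse-coded (reverse-coded value = 5 − response):
  item 1: 1
  item 2: 3
  item 3: 1
  item 4: 2
  item 5: 1
  item 6: 3
  item 7: 4
  item 8: 2
  item 9: 5 − 3 = 2
  item 10: 1
  item 11: 4
  item 12: 4
Sum = 1 + 3 + 1 + 2 + 1 + 3 + 4 + 2 + 2 + 1 + 4 + 4 = 28

28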